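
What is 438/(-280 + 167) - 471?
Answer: -53661/113 ≈ -474.88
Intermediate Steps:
438/(-280 + 167) - 471 = 438/(-113) - 471 = 438*(-1/113) - 471 = -438/113 - 471 = -53661/113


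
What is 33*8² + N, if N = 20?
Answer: 2132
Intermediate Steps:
33*8² + N = 33*8² + 20 = 33*64 + 20 = 2112 + 20 = 2132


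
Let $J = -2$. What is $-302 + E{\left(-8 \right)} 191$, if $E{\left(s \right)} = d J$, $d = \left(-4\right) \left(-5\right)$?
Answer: $-7942$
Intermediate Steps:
$d = 20$
$E{\left(s \right)} = -40$ ($E{\left(s \right)} = 20 \left(-2\right) = -40$)
$-302 + E{\left(-8 \right)} 191 = -302 - 7640 = -7942$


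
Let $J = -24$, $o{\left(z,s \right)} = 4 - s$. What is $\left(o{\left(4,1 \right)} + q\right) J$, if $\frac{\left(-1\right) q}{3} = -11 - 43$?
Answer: $-3960$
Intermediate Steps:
$q = 162$ ($q = - 3 \left(-11 - 43\right) = \left(-3\right) \left(-54\right) = 162$)
$\left(o{\left(4,1 \right)} + q\right) J = \left(\left(4 - 1\right) + 162\right) \left(-24\right) = \left(3 + 162\right) \left(-24\right) = 165 \left(-24\right) = -3960$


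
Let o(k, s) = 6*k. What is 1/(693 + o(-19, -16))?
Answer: 1/579 ≈ 0.0017271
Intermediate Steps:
1/(693 + o(-19, -16)) = 1/(693 + 6*(-19)) = 1/(693 - 114) = 1/579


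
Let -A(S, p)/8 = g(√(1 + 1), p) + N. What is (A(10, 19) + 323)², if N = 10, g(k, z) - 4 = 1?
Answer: 41209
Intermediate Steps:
g(k, z) = 5 (g(k, z) = 4 + 1 = 5)
A(S, p) = -120 (A(S, p) = -8*(5 + 10) = -8*15 = -120)
(A(10, 19) + 323)² = (-120 + 323)² = 203² = 41209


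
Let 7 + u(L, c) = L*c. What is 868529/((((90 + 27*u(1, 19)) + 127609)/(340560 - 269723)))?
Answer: 61523988773/128023 ≈ 4.8057e+5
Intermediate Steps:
u(L, c) = -7 + L*c
868529/((((90 + 27*u(1, 19)) + 127609)/(340560 - 269723))) = 868529/((((90 + 27*(-7 + 1*19)) + 127609)/(340560 - 269723))) = 868529/((((90 + 27*(-7 + 19)) + 127609)/70837)) = 868529/((((90 + 27*12) + 127609)*(1/70837))) = 868529/((((90 + 324) + 127609)*(1/70837))) = 868529/(((414 + 127609)*(1/70837))) = 868529/((128023*(1/70837))) = 868529/(128023/70837) = 868529*(70837/128023) = 61523988773/128023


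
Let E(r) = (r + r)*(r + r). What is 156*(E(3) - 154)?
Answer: -18408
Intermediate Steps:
E(r) = 4*r**2 (E(r) = (2*r)*(2*r) = 4*r**2)
156*(E(3) - 154) = 156*(4*3**2 - 154) = 156*(4*9 - 154) = 156*(36 - 154) = 156*(-118) = -18408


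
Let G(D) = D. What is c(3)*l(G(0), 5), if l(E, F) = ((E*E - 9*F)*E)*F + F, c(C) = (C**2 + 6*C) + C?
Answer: 150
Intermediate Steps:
c(C) = C**2 + 7*C
l(E, F) = F + E*F*(E**2 - 9*F) (l(E, F) = ((E**2 - 9*F)*E)*F + F = (E*(E**2 - 9*F))*F + F = E*F*(E**2 - 9*F) + F = F + E*F*(E**2 - 9*F))
c(3)*l(G(0), 5) = (3*(7 + 3))*(5*(1 + 0**3 - 9*0*5)) = (3*10)*(5*(1 + 0 + 0)) = 30*(5*1) = 30*5 = 150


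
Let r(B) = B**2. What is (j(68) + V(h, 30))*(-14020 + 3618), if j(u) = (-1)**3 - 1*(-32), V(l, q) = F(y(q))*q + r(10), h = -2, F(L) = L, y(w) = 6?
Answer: -3235022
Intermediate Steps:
V(l, q) = 100 + 6*q (V(l, q) = 6*q + 10**2 = 6*q + 100 = 100 + 6*q)
j(u) = 31 (j(u) = -1 + 32 = 31)
(j(68) + V(h, 30))*(-14020 + 3618) = (31 + (100 + 6*30))*(-14020 + 3618) = (31 + (100 + 180))*(-10402) = (31 + 280)*(-10402) = 311*(-10402) = -3235022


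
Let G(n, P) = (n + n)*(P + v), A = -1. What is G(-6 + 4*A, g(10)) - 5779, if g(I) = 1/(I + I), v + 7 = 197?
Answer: -9580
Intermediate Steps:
v = 190 (v = -7 + 197 = 190)
g(I) = 1/(2*I)
G(n, P) = 2*n*(190 + P) (G(n, P) = (n + n)*(P + 190) = (2*n)*(190 + P) = 2*n*(190 + P))
G(-6 + 4*A, g(10)) - 5779 = 2*(-6 + 4*(-1))*(190 + (½)/10) - 5779 = 2*(-6 - 4)*(190 + (½)*(⅒)) - 5779 = 2*(-10)*(190 + 1/20) - 5779 = 2*(-10)*(3801/20) - 5779 = -3801 - 5779 = -9580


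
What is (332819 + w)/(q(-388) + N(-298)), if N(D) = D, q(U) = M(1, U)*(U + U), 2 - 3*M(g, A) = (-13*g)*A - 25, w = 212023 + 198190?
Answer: 1114548/1946149 ≈ 0.57269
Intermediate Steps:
w = 410213
M(g, A) = 9 + 13*A*g/3 (M(g, A) = ⅔ - ((-13*g)*A - 25)/3 = ⅔ - (-13*A*g - 25)/3 = ⅔ - (-25 - 13*A*g)/3 = ⅔ + (25/3 + 13*A*g/3) = 9 + 13*A*g/3)
q(U) = 2*U*(9 + 13*U/3) (q(U) = (9 + (13/3)*U*1)*(U + U) = (9 + 13*U/3)*(2*U) = 2*U*(9 + 13*U/3))
(332819 + w)/(q(-388) + N(-298)) = (332819 + 410213)/((⅔)*(-388)*(27 + 13*(-388)) - 298) = 743032/((⅔)*(-388)*(27 - 5044) - 298) = 743032/((⅔)*(-388)*(-5017) - 298) = 743032/(3893192/3 - 298) = 743032/(3892298/3) = 743032*(3/3892298) = 1114548/1946149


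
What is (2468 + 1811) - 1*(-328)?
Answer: 4607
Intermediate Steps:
(2468 + 1811) - 1*(-328) = 4279 + 328 = 4607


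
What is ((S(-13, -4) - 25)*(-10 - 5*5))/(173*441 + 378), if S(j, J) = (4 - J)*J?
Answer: 95/3651 ≈ 0.026020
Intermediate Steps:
S(j, J) = J*(4 - J)
((S(-13, -4) - 25)*(-10 - 5*5))/(173*441 + 378) = ((-4*(4 - 1*(-4)) - 25)*(-10 - 5*5))/(173*441 + 378) = ((-4*(4 + 4) - 25)*(-10 - 25))/(76293 + 378) = ((-4*8 - 25)*(-35))/76671 = ((-32 - 25)*(-35))*(1/76671) = -57*(-35)*(1/76671) = 1995*(1/76671) = 95/3651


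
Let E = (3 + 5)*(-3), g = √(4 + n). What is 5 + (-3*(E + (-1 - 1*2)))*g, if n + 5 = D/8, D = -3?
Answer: 5 + 81*I*√22/4 ≈ 5.0 + 94.981*I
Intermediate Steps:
n = -43/8 (n = -5 - 3/8 = -43/8 ≈ -5.3750)
g = I*√22/4 (g = √(4 - 43/8) = √(-11/8) = I*√22/4 ≈ 1.1726*I)
E = -24 (E = 8*(-3) = -24)
5 + (-3*(E + (-1 - 1*2)))*g = 5 + (-3*(-24 + (-1 - 1*2)))*(I*√22/4) = 5 + (-3*(-24 + (-1 - 2)))*(I*√22/4) = 5 + (-3*(-24 - 3))*(I*√22/4) = 5 + (-3*(-27))*(I*√22/4) = 5 + 81*(I*√22/4) = 5 + 81*I*√22/4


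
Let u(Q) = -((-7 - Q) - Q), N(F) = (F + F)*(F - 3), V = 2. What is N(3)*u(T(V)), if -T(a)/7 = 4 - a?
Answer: 0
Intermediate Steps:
T(a) = -28 + 7*a (T(a) = -7*(4 - a) = -28 + 7*a)
N(F) = 2*F*(-3 + F) (N(F) = (2*F)*(-3 + F) = 2*F*(-3 + F))
u(Q) = 7 + 2*Q (u(Q) = -(-7 - 2*Q) = 7 + 2*Q)
N(3)*u(T(V)) = (2*3*(-3 + 3))*(7 + 2*(-28 + 7*2)) = (2*3*0)*(7 + 2*(-28 + 14)) = 0*(7 + 2*(-14)) = 0*(7 - 28) = 0*(-21) = 0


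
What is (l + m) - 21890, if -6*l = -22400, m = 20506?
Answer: 7048/3 ≈ 2349.3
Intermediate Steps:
l = 11200/3 (l = -⅙*(-22400) = 11200/3 ≈ 3733.3)
(l + m) - 21890 = (11200/3 + 20506) - 21890 = 72718/3 - 21890 = 7048/3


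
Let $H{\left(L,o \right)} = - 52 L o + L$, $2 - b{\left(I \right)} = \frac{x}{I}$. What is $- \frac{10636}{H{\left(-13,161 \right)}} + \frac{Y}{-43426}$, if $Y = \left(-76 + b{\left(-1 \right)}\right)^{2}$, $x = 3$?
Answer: $- \frac{1010455679}{4725747598} \approx -0.21382$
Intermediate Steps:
$b{\left(I \right)} = 2 - \frac{3}{I}$
$H{\left(L,o \right)} = L - 52 L o$ ($H{\left(L,o \right)} = - 52 L o + L = L - 52 L o$)
$Y = 5041$ ($Y = \left(-76 - \left(-2 + \frac{3}{-1}\right)\right)^{2} = \left(-76 + \left(2 - -3\right)\right)^{2} = \left(-76 + \left(2 + 3\right)\right)^{2} = \left(-76 + 5\right)^{2} = \left(-71\right)^{2} = 5041$)
$- \frac{10636}{H{\left(-13,161 \right)}} + \frac{Y}{-43426} = - \frac{10636}{\left(-13\right) \left(1 - 8372\right)} + \frac{5041}{-43426} = - \frac{10636}{\left(-13\right) \left(1 - 8372\right)} + 5041 \left(- \frac{1}{43426}\right) = - \frac{10636}{\left(-13\right) \left(-8371\right)} - \frac{5041}{43426} = - \frac{10636}{108823} - \frac{5041}{43426} = - \frac{1010455679}{4725747598}$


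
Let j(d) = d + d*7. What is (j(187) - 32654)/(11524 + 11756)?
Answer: -5193/3880 ≈ -1.3384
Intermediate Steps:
j(d) = 8*d (j(d) = d + 7*d = 8*d)
(j(187) - 32654)/(11524 + 11756) = (8*187 - 32654)/(11524 + 11756) = (1496 - 32654)/23280 = -31158*1/23280 = -5193/3880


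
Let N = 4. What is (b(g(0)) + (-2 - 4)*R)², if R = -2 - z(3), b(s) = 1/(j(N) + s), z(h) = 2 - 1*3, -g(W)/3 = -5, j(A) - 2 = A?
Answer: 16129/441 ≈ 36.574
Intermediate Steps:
j(A) = 2 + A
g(W) = 15 (g(W) = -3*(-5) = 15)
z(h) = -1 (z(h) = 2 - 3 = -1)
b(s) = 1/(6 + s) (b(s) = 1/((2 + 4) + s) = 1/(6 + s))
R = -1 (R = -2 - 1*(-1) = -2 + 1 = -1)
(b(g(0)) + (-2 - 4)*R)² = (1/(6 + 15) + (-2 - 4)*(-1))² = (1/21 - 6*(-1))² = (1/21 + 6)² = (127/21)² = 16129/441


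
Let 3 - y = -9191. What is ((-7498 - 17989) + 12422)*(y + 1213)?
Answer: -135967455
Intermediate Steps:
y = 9194 (y = 3 - 1*(-9191) = 3 + 9191 = 9194)
((-7498 - 17989) + 12422)*(y + 1213) = ((-7498 - 17989) + 12422)*(9194 + 1213) = (-25487 + 12422)*10407 = -13065*10407 = -135967455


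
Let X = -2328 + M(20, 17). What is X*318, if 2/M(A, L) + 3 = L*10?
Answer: -123630132/167 ≈ -7.4030e+5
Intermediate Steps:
M(A, L) = 2/(-3 + 10*L) (M(A, L) = 2/(-3 + L*10) = 2/(-3 + 10*L))
X = -388774/167 (X = -2328 + 2/(-3 + 10*17) = -2328 + 2/(-3 + 170) = -2328 + 2/167 = -388774/167 ≈ -2328.0)
X*318 = -388774/167*318 = -123630132/167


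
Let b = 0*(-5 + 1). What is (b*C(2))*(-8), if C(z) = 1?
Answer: 0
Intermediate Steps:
b = 0 (b = 0*(-4) = 0)
(b*C(2))*(-8) = (0*1)*(-8) = 0*(-8) = 0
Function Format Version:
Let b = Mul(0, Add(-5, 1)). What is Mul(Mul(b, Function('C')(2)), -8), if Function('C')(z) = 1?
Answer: 0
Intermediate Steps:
b = 0 (b = Mul(0, -4) = 0)
Mul(Mul(b, Function('C')(2)), -8) = Mul(Mul(0, 1), -8) = Mul(0, -8) = 0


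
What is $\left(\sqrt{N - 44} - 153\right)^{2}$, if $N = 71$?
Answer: $23436 - 918 \sqrt{3} \approx 21846.0$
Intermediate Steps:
$\left(\sqrt{N - 44} - 153\right)^{2} = \left(\sqrt{71 - 44} - 153\right)^{2} = \left(\sqrt{27} - 153\right)^{2} = \left(3 \sqrt{3} - 153\right)^{2} = \left(-153 + 3 \sqrt{3}\right)^{2}$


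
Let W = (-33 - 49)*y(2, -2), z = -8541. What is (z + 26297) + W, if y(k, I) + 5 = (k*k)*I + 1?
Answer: 18740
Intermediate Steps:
y(k, I) = -4 + I*k² (y(k, I) = -5 + ((k*k)*I + 1) = -5 + (k²*I + 1) = -5 + (I*k² + 1) = -5 + (1 + I*k²) = -4 + I*k²)
W = 984 (W = (-33 - 49)*(-4 - 2*2²) = -82*(-4 - 2*4) = -82*(-4 - 8) = -82*(-12) = 984)
(z + 26297) + W = (-8541 + 26297) + 984 = 17756 + 984 = 18740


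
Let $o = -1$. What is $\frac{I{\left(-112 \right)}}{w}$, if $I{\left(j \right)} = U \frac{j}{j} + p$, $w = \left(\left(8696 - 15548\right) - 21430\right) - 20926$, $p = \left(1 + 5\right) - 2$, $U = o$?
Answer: $- \frac{3}{49208} \approx -6.0966 \cdot 10^{-5}$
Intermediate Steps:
$U = -1$
$p = 4$ ($p = 6 - 2 = 4$)
$w = -49208$ ($w = \left(\left(8696 - 15548\right) - 21430\right) - 20926 = \left(-6852 - 21430\right) - 20926 = -28282 - 20926 = -49208$)
$I{\left(j \right)} = 3$ ($I{\left(j \right)} = - \frac{j}{j} + 4 = \left(-1\right) 1 + 4 = -1 + 4 = 3$)
$\frac{I{\left(-112 \right)}}{w} = \frac{3}{-49208} = 3 \left(- \frac{1}{49208}\right) = - \frac{3}{49208}$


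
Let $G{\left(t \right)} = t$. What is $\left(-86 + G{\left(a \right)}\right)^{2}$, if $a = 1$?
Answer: $7225$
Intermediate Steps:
$\left(-86 + G{\left(a \right)}\right)^{2} = \left(-86 + 1\right)^{2} = \left(-85\right)^{2} = 7225$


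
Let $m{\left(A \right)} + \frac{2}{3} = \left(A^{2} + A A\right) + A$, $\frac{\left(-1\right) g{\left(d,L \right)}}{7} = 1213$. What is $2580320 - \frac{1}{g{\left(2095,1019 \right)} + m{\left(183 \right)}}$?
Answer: $\frac{454156962557}{176008} \approx 2.5803 \cdot 10^{6}$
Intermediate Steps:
$g{\left(d,L \right)} = -8491$ ($g{\left(d,L \right)} = \left(-7\right) 1213 = -8491$)
$m{\left(A \right)} = - \frac{2}{3} + A + 2 A^{2}$ ($m{\left(A \right)} = - \frac{2}{3} + \left(\left(A^{2} + A A\right) + A\right) = - \frac{2}{3} + \left(\left(A^{2} + A^{2}\right) + A\right) = - \frac{2}{3} + \left(2 A^{2} + A\right) = - \frac{2}{3} + \left(A + 2 A^{2}\right) = - \frac{2}{3} + A + 2 A^{2}$)
$2580320 - \frac{1}{g{\left(2095,1019 \right)} + m{\left(183 \right)}} = 2580320 - \frac{1}{-8491 + \left(- \frac{2}{3} + 183 + 2 \cdot 183^{2}\right)} = 2580320 - \frac{1}{-8491 + \left(- \frac{2}{3} + 183 + 2 \cdot 33489\right)} = 2580320 - \frac{1}{-8491 + \left(- \frac{2}{3} + 183 + 66978\right)} = 2580320 - \frac{1}{-8491 + \frac{201481}{3}} = 2580320 - \frac{1}{\frac{176008}{3}} = 2580320 - \frac{3}{176008} = \frac{454156962557}{176008}$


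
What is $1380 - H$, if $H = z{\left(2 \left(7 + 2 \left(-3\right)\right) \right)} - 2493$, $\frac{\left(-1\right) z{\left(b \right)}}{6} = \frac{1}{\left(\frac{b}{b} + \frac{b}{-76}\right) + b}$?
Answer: $\frac{437877}{113} \approx 3875.0$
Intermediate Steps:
$z{\left(b \right)} = - \frac{6}{1 + \frac{75 b}{76}}$ ($z{\left(b \right)} = - \frac{6}{\left(\frac{b}{b} + \frac{b}{-76}\right) + b} = - \frac{6}{\left(1 + b \left(- \frac{1}{76}\right)\right) + b} = - \frac{6}{\left(1 - \frac{b}{76}\right) + b} = - \frac{6}{1 + \frac{75 b}{76}}$)
$H = - \frac{281937}{113}$ ($H = - \frac{456}{76 + 75 \cdot 2 \left(7 + 2 \left(-3\right)\right)} - 2493 = - \frac{456}{76 + 75 \cdot 2 \left(7 - 6\right)} - 2493 = - \frac{456}{76 + 75 \cdot 2 \cdot 1} - 2493 = - \frac{456}{76 + 75 \cdot 2} - 2493 = - \frac{456}{76 + 150} - 2493 = - \frac{456}{226} - 2493 = \left(-456\right) \frac{1}{226} - 2493 = - \frac{228}{113} - 2493 = - \frac{281937}{113} \approx -2495.0$)
$1380 - H = 1380 - - \frac{281937}{113} = 1380 + \frac{281937}{113} = \frac{437877}{113}$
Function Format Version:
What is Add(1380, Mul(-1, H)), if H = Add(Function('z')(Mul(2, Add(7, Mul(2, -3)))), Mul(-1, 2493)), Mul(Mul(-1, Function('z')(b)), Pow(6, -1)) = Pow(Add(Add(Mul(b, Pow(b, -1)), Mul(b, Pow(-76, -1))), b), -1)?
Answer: Rational(437877, 113) ≈ 3875.0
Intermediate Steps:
Function('z')(b) = Mul(-6, Pow(Add(1, Mul(Rational(75, 76), b)), -1)) (Function('z')(b) = Mul(-6, Pow(Add(Add(Mul(b, Pow(b, -1)), Mul(b, Pow(-76, -1))), b), -1)) = Mul(-6, Pow(Add(Add(1, Mul(b, Rational(-1, 76))), b), -1)) = Mul(-6, Pow(Add(Add(1, Mul(Rational(-1, 76), b)), b), -1)) = Mul(-6, Pow(Add(1, Mul(Rational(75, 76), b)), -1)))
H = Rational(-281937, 113) (H = Add(Mul(-456, Pow(Add(76, Mul(75, Mul(2, Add(7, Mul(2, -3))))), -1)), Mul(-1, 2493)) = Add(Mul(-456, Pow(Add(76, Mul(75, Mul(2, Add(7, -6)))), -1)), -2493) = Add(Mul(-456, Pow(Add(76, Mul(75, Mul(2, 1))), -1)), -2493) = Add(Mul(-456, Pow(Add(76, Mul(75, 2)), -1)), -2493) = Add(Mul(-456, Pow(Add(76, 150), -1)), -2493) = Add(Mul(-456, Pow(226, -1)), -2493) = Add(Mul(-456, Rational(1, 226)), -2493) = Add(Rational(-228, 113), -2493) = Rational(-281937, 113) ≈ -2495.0)
Add(1380, Mul(-1, H)) = Add(1380, Mul(-1, Rational(-281937, 113))) = Add(1380, Rational(281937, 113)) = Rational(437877, 113)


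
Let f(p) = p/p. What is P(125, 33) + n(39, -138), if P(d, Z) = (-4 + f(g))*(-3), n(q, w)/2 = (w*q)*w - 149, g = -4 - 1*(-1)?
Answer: 1485143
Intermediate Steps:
g = -3 (g = -4 + 1 = -3)
n(q, w) = -298 + 2*q*w² (n(q, w) = 2*((w*q)*w - 149) = 2*((q*w)*w - 149) = 2*(q*w² - 149) = 2*(-149 + q*w²) = -298 + 2*q*w²)
f(p) = 1
P(d, Z) = 9 (P(d, Z) = (-4 + 1)*(-3) = -3*(-3) = 9)
P(125, 33) + n(39, -138) = 9 + (-298 + 2*39*(-138)²) = 9 + (-298 + 2*39*19044) = 9 + (-298 + 1485432) = 9 + 1485134 = 1485143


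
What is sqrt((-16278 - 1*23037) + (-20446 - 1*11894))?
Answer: I*sqrt(71655) ≈ 267.68*I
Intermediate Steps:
sqrt((-16278 - 1*23037) + (-20446 - 1*11894)) = sqrt((-16278 - 23037) + (-20446 - 11894)) = sqrt(-39315 - 32340) = sqrt(-71655) = I*sqrt(71655)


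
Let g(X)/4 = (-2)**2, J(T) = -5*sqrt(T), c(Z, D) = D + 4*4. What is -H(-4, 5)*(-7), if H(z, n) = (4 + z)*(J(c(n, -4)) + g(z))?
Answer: 0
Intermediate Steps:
c(Z, D) = 16 + D (c(Z, D) = D + 16 = 16 + D)
g(X) = 16 (g(X) = 4*(-2)**2 = 4*4 = 16)
H(z, n) = (4 + z)*(16 - 10*sqrt(3)) (H(z, n) = (4 + z)*(-5*sqrt(16 - 4) + 16) = (4 + z)*(-10*sqrt(3) + 16) = (4 + z)*(16 - 10*sqrt(3)))
-H(-4, 5)*(-7) = -(64 - 40*sqrt(3) + 16*(-4) - 10*(-4)*sqrt(3))*(-7) = -(64 - 40*sqrt(3) - 64 + 40*sqrt(3))*(-7) = -1*0*(-7) = 0*(-7) = 0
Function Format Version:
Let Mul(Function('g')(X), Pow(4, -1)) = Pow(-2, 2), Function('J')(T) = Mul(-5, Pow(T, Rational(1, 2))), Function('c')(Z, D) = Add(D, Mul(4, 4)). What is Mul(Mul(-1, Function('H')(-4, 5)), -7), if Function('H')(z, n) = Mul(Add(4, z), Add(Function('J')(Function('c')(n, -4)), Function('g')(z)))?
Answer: 0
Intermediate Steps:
Function('c')(Z, D) = Add(16, D) (Function('c')(Z, D) = Add(D, 16) = Add(16, D))
Function('g')(X) = 16 (Function('g')(X) = Mul(4, Pow(-2, 2)) = Mul(4, 4) = 16)
Function('H')(z, n) = Mul(Add(4, z), Add(16, Mul(-10, Pow(3, Rational(1, 2))))) (Function('H')(z, n) = Mul(Add(4, z), Add(Mul(-5, Pow(Add(16, -4), Rational(1, 2))), 16)) = Mul(Add(4, z), Add(Mul(-5, Pow(12, Rational(1, 2))), 16)) = Mul(Add(4, z), Add(Mul(-5, Mul(2, Pow(3, Rational(1, 2)))), 16)) = Mul(Add(4, z), Add(Mul(-10, Pow(3, Rational(1, 2))), 16)) = Mul(Add(4, z), Add(16, Mul(-10, Pow(3, Rational(1, 2))))))
Mul(Mul(-1, Function('H')(-4, 5)), -7) = Mul(Mul(-1, Add(64, Mul(-40, Pow(3, Rational(1, 2))), Mul(16, -4), Mul(-10, -4, Pow(3, Rational(1, 2))))), -7) = Mul(Mul(-1, Add(64, Mul(-40, Pow(3, Rational(1, 2))), -64, Mul(40, Pow(3, Rational(1, 2))))), -7) = Mul(Mul(-1, 0), -7) = Mul(0, -7) = 0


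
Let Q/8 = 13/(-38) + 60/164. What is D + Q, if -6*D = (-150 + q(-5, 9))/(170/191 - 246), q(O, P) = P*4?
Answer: 215883/1919456 ≈ 0.11247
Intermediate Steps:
q(O, P) = 4*P
Q = 148/779 (Q = 8*(13/(-38) + 60/164) = 8*(13*(-1/38) + 60*(1/164)) = 8*(-13/38 + 15/41) = 8*(37/1558) = 148/779 ≈ 0.18999)
D = -191/2464 (D = -(-150 + 4*9)/(6*(170/191 - 246)) = -(-150 + 36)/(6*(170*(1/191) - 246)) = -(-19)/(170/191 - 246) = -(-19)/(-46816/191) = -(-19)*(-191)/46816 = -⅙*573/1232 = -191/2464 ≈ -0.077516)
D + Q = -191/2464 + 148/779 = 215883/1919456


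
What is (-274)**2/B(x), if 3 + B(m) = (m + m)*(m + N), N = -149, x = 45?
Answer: -75076/9363 ≈ -8.0184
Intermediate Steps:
B(m) = -3 + 2*m*(-149 + m) (B(m) = -3 + (m + m)*(m - 149) = -3 + (2*m)*(-149 + m) = -3 + 2*m*(-149 + m))
(-274)**2/B(x) = (-274)**2/(-3 - 298*45 + 2*45**2) = 75076/(-3 - 13410 + 2*2025) = 75076/(-3 - 13410 + 4050) = 75076/(-9363) = 75076*(-1/9363) = -75076/9363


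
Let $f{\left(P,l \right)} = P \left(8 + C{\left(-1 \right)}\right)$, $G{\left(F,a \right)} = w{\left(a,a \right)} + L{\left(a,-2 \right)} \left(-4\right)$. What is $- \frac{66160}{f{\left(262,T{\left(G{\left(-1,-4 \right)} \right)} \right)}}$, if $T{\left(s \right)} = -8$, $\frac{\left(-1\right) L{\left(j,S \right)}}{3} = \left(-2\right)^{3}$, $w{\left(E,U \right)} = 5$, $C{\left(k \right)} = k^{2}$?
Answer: $- \frac{33080}{1179} \approx -28.058$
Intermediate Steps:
$L{\left(j,S \right)} = 24$ ($L{\left(j,S \right)} = - 3 \left(-2\right)^{3} = \left(-3\right) \left(-8\right) = 24$)
$G{\left(F,a \right)} = -91$ ($G{\left(F,a \right)} = 5 + 24 \left(-4\right) = 5 - 96 = -91$)
$f{\left(P,l \right)} = 9 P$ ($f{\left(P,l \right)} = P \left(8 + \left(-1\right)^{2}\right) = P \left(8 + 1\right) = P 9 = 9 P$)
$- \frac{66160}{f{\left(262,T{\left(G{\left(-1,-4 \right)} \right)} \right)}} = - \frac{66160}{9 \cdot 262} = - \frac{66160}{2358} = \left(-66160\right) \frac{1}{2358} = - \frac{33080}{1179}$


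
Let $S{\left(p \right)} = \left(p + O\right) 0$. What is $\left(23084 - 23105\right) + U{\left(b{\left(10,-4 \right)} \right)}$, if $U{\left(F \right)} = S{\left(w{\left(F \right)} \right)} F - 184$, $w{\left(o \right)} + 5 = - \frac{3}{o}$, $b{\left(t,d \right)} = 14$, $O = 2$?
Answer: $-205$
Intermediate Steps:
$w{\left(o \right)} = -5 - \frac{3}{o}$
$S{\left(p \right)} = 0$ ($S{\left(p \right)} = \left(p + 2\right) 0 = \left(2 + p\right) 0 = 0$)
$U{\left(F \right)} = -184$ ($U{\left(F \right)} = 0 F - 184 = 0 - 184 = -184$)
$\left(23084 - 23105\right) + U{\left(b{\left(10,-4 \right)} \right)} = \left(23084 - 23105\right) - 184 = -21 - 184 = -205$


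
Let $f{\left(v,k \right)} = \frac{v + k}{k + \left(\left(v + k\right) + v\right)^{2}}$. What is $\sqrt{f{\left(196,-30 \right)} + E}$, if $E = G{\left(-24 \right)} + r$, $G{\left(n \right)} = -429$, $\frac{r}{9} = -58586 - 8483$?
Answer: $\frac{7 i \sqrt{52899580622681}}{65507} \approx 777.21 i$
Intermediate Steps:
$r = -603621$ ($r = 9 \left(-58586 - 8483\right) = 9 \left(-67069\right) = -603621$)
$f{\left(v,k \right)} = \frac{k + v}{k + \left(k + 2 v\right)^{2}}$ ($f{\left(v,k \right)} = \frac{k + v}{k + \left(\left(k + v\right) + v\right)^{2}} = \frac{k + v}{k + \left(k + 2 v\right)^{2}}$)
$E = -604050$ ($E = -429 - 603621 = -604050$)
$\sqrt{f{\left(196,-30 \right)} + E} = \sqrt{\frac{-30 + 196}{-30 + \left(-30 + 2 \cdot 196\right)^{2}} - 604050} = \sqrt{\frac{1}{-30 + \left(-30 + 392\right)^{2}} \cdot 166 - 604050} = \sqrt{\frac{1}{-30 + 362^{2}} \cdot 166 - 604050} = \sqrt{\frac{1}{-30 + 131044} \cdot 166 - 604050} = \sqrt{\frac{1}{131014} \cdot 166 - 604050} = \sqrt{\frac{83}{65507} - 604050} = \sqrt{- \frac{39569503267}{65507}} = \frac{7 i \sqrt{52899580622681}}{65507}$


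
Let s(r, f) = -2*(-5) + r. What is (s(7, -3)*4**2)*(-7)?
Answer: -1904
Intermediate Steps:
s(r, f) = 10 + r
(s(7, -3)*4**2)*(-7) = ((10 + 7)*4**2)*(-7) = (17*16)*(-7) = 272*(-7) = -1904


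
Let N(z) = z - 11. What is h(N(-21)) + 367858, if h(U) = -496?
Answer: 367362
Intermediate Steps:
N(z) = -11 + z
h(N(-21)) + 367858 = -496 + 367858 = 367362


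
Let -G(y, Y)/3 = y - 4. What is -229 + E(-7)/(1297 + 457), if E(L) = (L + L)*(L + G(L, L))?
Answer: -201015/877 ≈ -229.21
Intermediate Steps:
G(y, Y) = 12 - 3*y (G(y, Y) = -3*(y - 4) = -3*(-4 + y) = 12 - 3*y)
E(L) = 2*L*(12 - 2*L) (E(L) = (L + L)*(L + (12 - 3*L)) = (2*L)*(12 - 2*L) = 2*L*(12 - 2*L))
-229 + E(-7)/(1297 + 457) = -229 + (4*(-7)*(6 - 1*(-7)))/(1297 + 457) = -229 + (4*(-7)*(6 + 7))/1754 = -229 + (4*(-7)*13)*(1/1754) = -229 - 364*1/1754 = -229 - 182/877 = -201015/877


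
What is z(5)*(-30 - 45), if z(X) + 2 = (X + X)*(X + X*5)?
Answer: -22350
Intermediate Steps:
z(X) = -2 + 12*X² (z(X) = -2 + (X + X)*(X + X*5) = -2 + (2*X)*(X + 5*X) = -2 + (2*X)*(6*X) = -2 + 12*X²)
z(5)*(-30 - 45) = (-2 + 12*5²)*(-30 - 45) = (-2 + 12*25)*(-75) = (-2 + 300)*(-75) = 298*(-75) = -22350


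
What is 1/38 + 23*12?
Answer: 10489/38 ≈ 276.03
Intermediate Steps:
1/38 + 23*12 = 1/38 + 276 = 10489/38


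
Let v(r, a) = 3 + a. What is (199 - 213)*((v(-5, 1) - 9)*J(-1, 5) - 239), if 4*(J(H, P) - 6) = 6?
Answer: 3871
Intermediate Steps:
J(H, P) = 15/2 (J(H, P) = 6 + (¼)*6 = 6 + 3/2 = 15/2)
(199 - 213)*((v(-5, 1) - 9)*J(-1, 5) - 239) = (199 - 213)*(((3 + 1) - 9)*(15/2) - 239) = -14*((4 - 9)*(15/2) - 239) = -14*(-5*15/2 - 239) = -14*(-75/2 - 239) = -14*(-553/2) = 3871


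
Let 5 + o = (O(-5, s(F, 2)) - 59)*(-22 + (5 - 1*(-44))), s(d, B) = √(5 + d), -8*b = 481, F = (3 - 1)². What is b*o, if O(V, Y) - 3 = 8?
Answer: 625781/8 ≈ 78223.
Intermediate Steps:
F = 4 (F = 2² = 4)
b = -481/8 (b = -⅛*481 = -481/8 ≈ -60.125)
O(V, Y) = 11 (O(V, Y) = 3 + 8 = 11)
o = -1301 (o = -5 + (11 - 59)*(-22 + (5 - 1*(-44))) = -5 - 48*(-22 + (5 + 44)) = -5 - 48*(-22 + 49) = -5 - 48*27 = -5 - 1296 = -1301)
b*o = -481/8*(-1301) = 625781/8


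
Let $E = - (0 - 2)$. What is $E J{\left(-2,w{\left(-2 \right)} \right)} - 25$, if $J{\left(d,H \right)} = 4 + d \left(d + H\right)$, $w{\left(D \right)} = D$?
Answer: $-1$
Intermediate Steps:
$E = 2$ ($E = \left(-1\right) \left(-2\right) = 2$)
$J{\left(d,H \right)} = 4 + d \left(H + d\right)$
$E J{\left(-2,w{\left(-2 \right)} \right)} - 25 = 2 \left(4 + \left(-2\right)^{2} - -4\right) - 25 = 2 \left(4 + 4 + 4\right) - 25 = 2 \cdot 12 - 25 = 24 - 25 = -1$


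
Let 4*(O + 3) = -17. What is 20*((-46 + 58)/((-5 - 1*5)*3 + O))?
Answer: -960/149 ≈ -6.4430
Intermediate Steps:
O = -29/4 (O = -3 + (1/4)*(-17) = -3 - 17/4 = -29/4 ≈ -7.2500)
20*((-46 + 58)/((-5 - 1*5)*3 + O)) = 20*((-46 + 58)/((-5 - 1*5)*3 - 29/4)) = 20*(12/((-5 - 5)*3 - 29/4)) = 20*(12/(-10*3 - 29/4)) = 20*(12/(-30 - 29/4)) = 20*(12/(-149/4)) = 20*(12*(-4/149)) = 20*(-48/149) = -960/149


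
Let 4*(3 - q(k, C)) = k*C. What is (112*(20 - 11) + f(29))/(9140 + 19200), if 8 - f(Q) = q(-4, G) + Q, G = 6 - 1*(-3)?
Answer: 15/436 ≈ 0.034404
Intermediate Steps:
G = 9 (G = 6 + 3 = 9)
q(k, C) = 3 - C*k/4 (q(k, C) = 3 - k*C/4 = 3 - C*k/4)
f(Q) = -4 - Q (f(Q) = 8 - ((3 - ¼*9*(-4)) + Q) = 8 - ((3 + 9) + Q) = 8 - (12 + Q) = 8 + (-12 - Q) = -4 - Q)
(112*(20 - 11) + f(29))/(9140 + 19200) = (112*(20 - 11) + (-4 - 1*29))/(9140 + 19200) = (112*9 + (-4 - 29))/28340 = (1008 - 33)*(1/28340) = 975*(1/28340) = 15/436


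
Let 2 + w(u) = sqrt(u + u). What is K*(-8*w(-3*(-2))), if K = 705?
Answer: 11280 - 11280*sqrt(3) ≈ -8257.5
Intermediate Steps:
w(u) = -2 + sqrt(2)*sqrt(u) (w(u) = -2 + sqrt(u + u) = -2 + sqrt(2*u) = -2 + sqrt(2)*sqrt(u))
K*(-8*w(-3*(-2))) = 705*(-8*(-2 + sqrt(2)*sqrt(-3*(-2)))) = 705*(-8*(-2 + sqrt(2)*sqrt(6))) = 705*(-8*(-2 + 2*sqrt(3))) = 705*(16 - 16*sqrt(3)) = 11280 - 11280*sqrt(3)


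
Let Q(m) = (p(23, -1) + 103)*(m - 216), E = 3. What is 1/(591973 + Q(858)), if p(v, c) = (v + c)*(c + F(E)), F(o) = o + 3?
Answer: 1/728719 ≈ 1.3723e-6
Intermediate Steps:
F(o) = 3 + o
p(v, c) = (6 + c)*(c + v) (p(v, c) = (v + c)*(c + (3 + 3)) = (c + v)*(c + 6) = (c + v)*(6 + c) = (6 + c)*(c + v))
Q(m) = -46008 + 213*m (Q(m) = (((-1)**2 + 6*(-1) + 6*23 - 1*23) + 103)*(m - 216) = ((1 - 6 + 138 - 23) + 103)*(-216 + m) = (110 + 103)*(-216 + m) = 213*(-216 + m) = -46008 + 213*m)
1/(591973 + Q(858)) = 1/(591973 + (-46008 + 213*858)) = 1/(591973 + (-46008 + 182754)) = 1/(591973 + 136746) = 1/728719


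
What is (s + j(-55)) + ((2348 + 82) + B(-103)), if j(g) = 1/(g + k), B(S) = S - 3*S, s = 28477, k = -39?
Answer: 2924621/94 ≈ 31113.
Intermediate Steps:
B(S) = -2*S
j(g) = 1/(-39 + g) (j(g) = 1/(g - 39) = 1/(-39 + g))
(s + j(-55)) + ((2348 + 82) + B(-103)) = (28477 + 1/(-39 - 55)) + ((2348 + 82) - 2*(-103)) = (28477 + 1/(-94)) + (2430 + 206) = (28477 - 1/94) + 2636 = 2676837/94 + 2636 = 2924621/94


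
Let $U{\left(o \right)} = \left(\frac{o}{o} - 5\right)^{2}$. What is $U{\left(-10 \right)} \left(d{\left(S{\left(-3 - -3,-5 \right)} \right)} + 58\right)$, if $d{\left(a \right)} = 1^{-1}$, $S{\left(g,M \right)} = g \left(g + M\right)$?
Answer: $944$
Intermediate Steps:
$U{\left(o \right)} = 16$ ($U{\left(o \right)} = \left(1 - 5\right)^{2} = \left(-4\right)^{2} = 16$)
$S{\left(g,M \right)} = g \left(M + g\right)$
$d{\left(a \right)} = 1$
$U{\left(-10 \right)} \left(d{\left(S{\left(-3 - -3,-5 \right)} \right)} + 58\right) = 16 \left(1 + 58\right) = 16 \cdot 59 = 944$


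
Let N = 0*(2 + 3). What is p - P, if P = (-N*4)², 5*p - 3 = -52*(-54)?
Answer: 2811/5 ≈ 562.20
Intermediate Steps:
N = 0 (N = 0*5 = 0)
p = 2811/5 (p = ⅗ + (-52*(-54))/5 = ⅗ + (⅕)*2808 = ⅗ + 2808/5 = 2811/5 ≈ 562.20)
P = 0 (P = (-1*0*4)² = (0*4)² = 0² = 0)
p - P = 2811/5 - 1*0 = 2811/5 + 0 = 2811/5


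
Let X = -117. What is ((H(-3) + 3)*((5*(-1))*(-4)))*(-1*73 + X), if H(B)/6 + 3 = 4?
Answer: -34200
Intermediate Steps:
H(B) = 6 (H(B) = -18 + 6*4 = -18 + 24 = 6)
((H(-3) + 3)*((5*(-1))*(-4)))*(-1*73 + X) = ((6 + 3)*((5*(-1))*(-4)))*(-1*73 - 117) = (9*(-5*(-4)))*(-73 - 117) = (9*20)*(-190) = 180*(-190) = -34200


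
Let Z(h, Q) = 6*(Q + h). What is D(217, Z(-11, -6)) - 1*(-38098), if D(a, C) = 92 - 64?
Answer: 38126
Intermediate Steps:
Z(h, Q) = 6*Q + 6*h
D(a, C) = 28
D(217, Z(-11, -6)) - 1*(-38098) = 28 - 1*(-38098) = 28 + 38098 = 38126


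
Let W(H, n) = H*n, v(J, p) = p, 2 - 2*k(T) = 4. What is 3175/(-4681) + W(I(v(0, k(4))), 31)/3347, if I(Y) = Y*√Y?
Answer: -3175/4681 - 31*I/3347 ≈ -0.67827 - 0.009262*I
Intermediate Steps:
k(T) = -1 (k(T) = 1 - ½*4 = 1 - 2 = -1)
I(Y) = Y^(3/2)
3175/(-4681) + W(I(v(0, k(4))), 31)/3347 = 3175/(-4681) + ((-1)^(3/2)*31)/3347 = 3175*(-1/4681) + (-I*31)*(1/3347) = -3175/4681 - 31*I*(1/3347) = -3175/4681 - 31*I/3347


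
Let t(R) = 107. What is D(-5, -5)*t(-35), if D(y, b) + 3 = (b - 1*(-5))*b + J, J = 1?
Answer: -214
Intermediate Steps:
D(y, b) = -2 + b*(5 + b) (D(y, b) = -3 + ((b - 1*(-5))*b + 1) = -3 + ((b + 5)*b + 1) = -3 + ((5 + b)*b + 1) = -3 + (b*(5 + b) + 1) = -3 + (1 + b*(5 + b)) = -2 + b*(5 + b))
D(-5, -5)*t(-35) = (-2 + (-5)² + 5*(-5))*107 = (-2 + 25 - 25)*107 = -2*107 = -214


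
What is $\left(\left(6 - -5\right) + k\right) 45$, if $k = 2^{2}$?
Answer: $675$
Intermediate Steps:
$k = 4$
$\left(\left(6 - -5\right) + k\right) 45 = \left(\left(6 - -5\right) + 4\right) 45 = \left(\left(6 + 5\right) + 4\right) 45 = \left(11 + 4\right) 45 = 15 \cdot 45 = 675$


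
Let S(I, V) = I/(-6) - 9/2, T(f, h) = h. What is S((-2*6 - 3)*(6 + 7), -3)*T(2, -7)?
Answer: -196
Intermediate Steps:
S(I, V) = -9/2 - I/6 (S(I, V) = I*(-⅙) - 9*½ = -I/6 - 9/2 = -9/2 - I/6)
S((-2*6 - 3)*(6 + 7), -3)*T(2, -7) = (-9/2 - (-2*6 - 3)*(6 + 7)/6)*(-7) = (-9/2 - (-12 - 3)*13/6)*(-7) = (-9/2 - (-5)*13/2)*(-7) = (-9/2 - ⅙*(-195))*(-7) = (-9/2 + 65/2)*(-7) = 28*(-7) = -196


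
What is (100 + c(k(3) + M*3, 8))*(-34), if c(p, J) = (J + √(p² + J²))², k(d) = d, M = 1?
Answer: -14416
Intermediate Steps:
c(p, J) = (J + √(J² + p²))²
(100 + c(k(3) + M*3, 8))*(-34) = (100 + (8 + √(8² + (3 + 1*3)²))²)*(-34) = (100 + (8 + √(64 + (3 + 3)²))²)*(-34) = (100 + (8 + √(64 + 6²))²)*(-34) = (100 + (8 + √(64 + 36))²)*(-34) = (100 + (8 + √100)²)*(-34) = (100 + (8 + 10)²)*(-34) = (100 + 18²)*(-34) = (100 + 324)*(-34) = 424*(-34) = -14416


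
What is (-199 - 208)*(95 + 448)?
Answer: -221001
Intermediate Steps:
(-199 - 208)*(95 + 448) = -407*543 = -221001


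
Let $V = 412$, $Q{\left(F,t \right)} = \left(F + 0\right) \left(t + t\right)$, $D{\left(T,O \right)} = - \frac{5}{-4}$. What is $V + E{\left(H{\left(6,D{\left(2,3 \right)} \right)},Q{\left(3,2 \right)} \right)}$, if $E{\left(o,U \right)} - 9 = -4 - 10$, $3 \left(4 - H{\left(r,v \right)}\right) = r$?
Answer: $407$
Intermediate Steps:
$D{\left(T,O \right)} = \frac{5}{4}$ ($D{\left(T,O \right)} = \left(-5\right) \left(- \frac{1}{4}\right) = \frac{5}{4}$)
$Q{\left(F,t \right)} = 2 F t$ ($Q{\left(F,t \right)} = F 2 t = 2 F t$)
$H{\left(r,v \right)} = 4 - \frac{r}{3}$
$E{\left(o,U \right)} = -5$ ($E{\left(o,U \right)} = 9 - 14 = -5$)
$V + E{\left(H{\left(6,D{\left(2,3 \right)} \right)},Q{\left(3,2 \right)} \right)} = 412 - 5 = 407$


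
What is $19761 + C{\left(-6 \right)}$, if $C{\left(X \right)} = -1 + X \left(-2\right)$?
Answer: $19772$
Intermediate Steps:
$C{\left(X \right)} = -1 - 2 X$
$19761 + C{\left(-6 \right)} = 19761 - -11 = 19761 + \left(-1 + 12\right) = 19761 + 11 = 19772$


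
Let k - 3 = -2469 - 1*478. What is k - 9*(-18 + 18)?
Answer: -2944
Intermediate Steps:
k = -2944 (k = 3 + (-2469 - 1*478) = 3 + (-2469 - 478) = 3 - 2947 = -2944)
k - 9*(-18 + 18) = -2944 - 9*(-18 + 18) = -2944 - 9*0 = -2944 - 1*0 = -2944 + 0 = -2944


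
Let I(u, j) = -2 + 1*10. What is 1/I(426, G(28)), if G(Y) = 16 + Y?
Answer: ⅛ ≈ 0.12500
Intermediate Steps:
I(u, j) = 8 (I(u, j) = -2 + 10 = 8)
1/I(426, G(28)) = 1/8 = ⅛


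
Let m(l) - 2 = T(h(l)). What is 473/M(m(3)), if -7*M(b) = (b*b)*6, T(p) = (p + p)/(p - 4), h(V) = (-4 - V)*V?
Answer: -2069375/50784 ≈ -40.749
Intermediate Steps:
h(V) = V*(-4 - V)
T(p) = 2*p/(-4 + p) (T(p) = (2*p)/(-4 + p) = 2*p/(-4 + p))
m(l) = 2 - 2*l*(4 + l)/(-4 - l*(4 + l)) (m(l) = 2 + 2*(-l*(4 + l))/(-4 - l*(4 + l)) = 2 - 2*l*(4 + l)/(-4 - l*(4 + l)))
M(b) = -6*b²/7 (M(b) = -b*b*6/7 = -b²*6/7 = -6*b²/7)
473/M(m(3)) = 473/((-6*16*(2 + 3*(4 + 3))²/(4 + 3*(4 + 3))²/7)) = 473/((-6*16*(2 + 3*7)²/(4 + 3*7)²/7)) = 473/((-6*16*(2 + 21)²/(4 + 21)²/7)) = 473/((-6*(4*23/25)²/7)) = 473/((-6*(4*(1/25)*23)²/7)) = 473/((-6*(92/25)²/7)) = 473/((-6/7*8464/625)) = 473/(-50784/4375) = 473*(-4375/50784) = -2069375/50784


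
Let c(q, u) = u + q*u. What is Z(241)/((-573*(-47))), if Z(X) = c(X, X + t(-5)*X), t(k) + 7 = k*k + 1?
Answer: 1166440/26931 ≈ 43.312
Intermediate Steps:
t(k) = -6 + k² (t(k) = -7 + (k*k + 1) = -7 + (k² + 1) = -7 + (1 + k²) = -6 + k²)
Z(X) = 20*X*(1 + X) (Z(X) = (X + (-6 + (-5)²)*X)*(1 + X) = (X + (-6 + 25)*X)*(1 + X) = (X + 19*X)*(1 + X) = (20*X)*(1 + X) = 20*X*(1 + X))
Z(241)/((-573*(-47))) = (20*241*(1 + 241))/((-573*(-47))) = (20*241*242)/26931 = 1166440*(1/26931) = 1166440/26931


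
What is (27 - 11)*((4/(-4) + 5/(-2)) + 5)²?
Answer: 36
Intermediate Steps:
(27 - 11)*((4/(-4) + 5/(-2)) + 5)² = 16*((4*(-¼) + 5*(-½)) + 5)² = 16*((-1 - 5/2) + 5)² = 16*(-7/2 + 5)² = 16*(3/2)² = 16*(9/4) = 36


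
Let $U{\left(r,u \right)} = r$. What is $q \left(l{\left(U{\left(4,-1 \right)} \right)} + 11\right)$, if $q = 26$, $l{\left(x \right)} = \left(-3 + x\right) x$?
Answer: $390$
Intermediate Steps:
$l{\left(x \right)} = x \left(-3 + x\right)$
$q \left(l{\left(U{\left(4,-1 \right)} \right)} + 11\right) = 26 \left(4 \left(-3 + 4\right) + 11\right) = 26 \left(4 \cdot 1 + 11\right) = 26 \left(4 + 11\right) = 26 \cdot 15 = 390$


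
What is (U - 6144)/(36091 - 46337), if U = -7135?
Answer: 13279/10246 ≈ 1.2960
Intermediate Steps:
(U - 6144)/(36091 - 46337) = (-7135 - 6144)/(36091 - 46337) = -13279/(-10246) = -13279*(-1/10246) = 13279/10246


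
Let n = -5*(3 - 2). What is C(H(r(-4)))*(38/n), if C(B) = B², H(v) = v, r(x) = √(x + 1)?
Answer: 114/5 ≈ 22.800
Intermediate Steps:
r(x) = √(1 + x)
n = -5 (n = -5*1 = -5)
C(H(r(-4)))*(38/n) = (√(1 - 4))²*(38/(-5)) = (√(-3))²*(38*(-⅕)) = (I*√3)²*(-38/5) = -3*(-38/5) = 114/5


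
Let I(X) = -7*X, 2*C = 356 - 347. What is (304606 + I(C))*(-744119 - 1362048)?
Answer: -1282969521883/2 ≈ -6.4149e+11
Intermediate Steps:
C = 9/2 (C = (356 - 347)/2 = (½)*9 = 9/2 ≈ 4.5000)
(304606 + I(C))*(-744119 - 1362048) = (304606 - 7*9/2)*(-744119 - 1362048) = (304606 - 63/2)*(-2106167) = (609149/2)*(-2106167) = -1282969521883/2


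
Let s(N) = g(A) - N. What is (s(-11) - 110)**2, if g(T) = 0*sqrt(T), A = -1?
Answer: 9801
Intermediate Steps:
g(T) = 0
s(N) = -N (s(N) = 0 - N = -N)
(s(-11) - 110)**2 = (-1*(-11) - 110)**2 = (11 - 110)**2 = (-99)**2 = 9801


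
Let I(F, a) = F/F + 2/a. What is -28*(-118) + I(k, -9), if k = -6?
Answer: 29743/9 ≈ 3304.8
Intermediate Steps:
I(F, a) = 1 + 2/a
-28*(-118) + I(k, -9) = -28*(-118) + (2 - 9)/(-9) = 3304 - ⅑*(-7) = 3304 + 7/9 = 29743/9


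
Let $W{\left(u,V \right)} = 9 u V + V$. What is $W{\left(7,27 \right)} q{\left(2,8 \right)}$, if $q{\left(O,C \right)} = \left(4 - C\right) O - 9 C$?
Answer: $-138240$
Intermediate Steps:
$W{\left(u,V \right)} = V + 9 V u$ ($W{\left(u,V \right)} = 9 V u + V = V + 9 V u$)
$q{\left(O,C \right)} = - 9 C + O \left(4 - C\right)$ ($q{\left(O,C \right)} = O \left(4 - C\right) - 9 C = - 9 C + O \left(4 - C\right)$)
$W{\left(7,27 \right)} q{\left(2,8 \right)} = 27 \left(1 + 9 \cdot 7\right) \left(\left(-9\right) 8 + 4 \cdot 2 - 8 \cdot 2\right) = 27 \left(1 + 63\right) \left(-72 + 8 - 16\right) = 27 \cdot 64 \left(-80\right) = 1728 \left(-80\right) = -138240$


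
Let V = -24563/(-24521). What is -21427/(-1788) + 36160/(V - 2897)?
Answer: -4556570513/9069345708 ≈ -0.50241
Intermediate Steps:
V = 3509/3503 (V = -24563*(-1/24521) = 3509/3503 ≈ 1.0017)
-21427/(-1788) + 36160/(V - 2897) = -21427/(-1788) + 36160/(3509/3503 - 2897) = -21427*(-1/1788) + 36160/(-10144682/3503) = 21427/1788 + 36160*(-3503/10144682) = 21427/1788 - 63334240/5072341 = -4556570513/9069345708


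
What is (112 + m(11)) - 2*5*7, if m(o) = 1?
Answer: 43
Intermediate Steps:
(112 + m(11)) - 2*5*7 = (112 + 1) - 2*5*7 = 113 - 10*7 = 113 - 70 = 43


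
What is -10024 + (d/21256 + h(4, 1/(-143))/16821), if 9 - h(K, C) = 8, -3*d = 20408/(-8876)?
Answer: -568072378005077/56671227396 ≈ -10024.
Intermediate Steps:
d = 5102/6657 (d = -20408/(3*(-8876)) = -20408*(-1)/(3*8876) = -1/3*(-5102/2219) = 5102/6657 ≈ 0.76641)
h(K, C) = 1 (h(K, C) = 9 - 1*8 = 9 - 8 = 1)
-10024 + (d/21256 + h(4, 1/(-143))/16821) = -10024 + ((5102/6657)/21256 + 1/16821) = -10024 + ((5102/6657)*(1/21256) + 1*(1/16821)) = -10024 + (2551/70750596 + 1/16821) = -10024 + 5412427/56671227396 = -568072378005077/56671227396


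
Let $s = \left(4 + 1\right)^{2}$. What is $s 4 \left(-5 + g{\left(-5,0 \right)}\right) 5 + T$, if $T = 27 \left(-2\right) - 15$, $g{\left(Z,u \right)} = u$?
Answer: $-2569$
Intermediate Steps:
$s = 25$ ($s = 5^{2} = 25$)
$T = -69$ ($T = -54 - 15 = -69$)
$s 4 \left(-5 + g{\left(-5,0 \right)}\right) 5 + T = 25 \cdot 4 \left(-5 + 0\right) 5 - 69 = 25 \cdot 4 \left(-5\right) 5 - 69 = 25 \left(\left(-20\right) 5\right) - 69 = 25 \left(-100\right) - 69 = -2500 - 69 = -2569$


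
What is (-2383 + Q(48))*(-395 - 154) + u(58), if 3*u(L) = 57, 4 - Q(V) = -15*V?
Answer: 910810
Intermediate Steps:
Q(V) = 4 + 15*V (Q(V) = 4 - (-15)*V = 4 + 15*V)
u(L) = 19 (u(L) = (1/3)*57 = 19)
(-2383 + Q(48))*(-395 - 154) + u(58) = (-2383 + (4 + 15*48))*(-395 - 154) + 19 = (-2383 + (4 + 720))*(-549) + 19 = (-2383 + 724)*(-549) + 19 = -1659*(-549) + 19 = 910791 + 19 = 910810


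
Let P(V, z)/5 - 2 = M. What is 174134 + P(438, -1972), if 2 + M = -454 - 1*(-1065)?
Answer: 177189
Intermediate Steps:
M = 609 (M = -2 + (-454 - 1*(-1065)) = -2 + (-454 + 1065) = -2 + 611 = 609)
P(V, z) = 3055 (P(V, z) = 10 + 5*609 = 10 + 3045 = 3055)
174134 + P(438, -1972) = 174134 + 3055 = 177189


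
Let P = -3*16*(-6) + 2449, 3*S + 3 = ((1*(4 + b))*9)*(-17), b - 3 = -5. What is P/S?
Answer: -2737/103 ≈ -26.573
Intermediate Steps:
b = -2 (b = 3 - 5 = -2)
S = -103 (S = -1 + (((1*(4 - 2))*9)*(-17))/3 = -1 + (((1*2)*9)*(-17))/3 = -1 + ((2*9)*(-17))/3 = -1 + (18*(-17))/3 = -1 + (⅓)*(-306) = -1 - 102 = -103)
P = 2737 (P = -48*(-6) + 2449 = 288 + 2449 = 2737)
P/S = 2737/(-103) = 2737*(-1/103) = -2737/103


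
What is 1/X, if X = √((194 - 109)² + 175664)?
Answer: √20321/60963 ≈ 0.0023383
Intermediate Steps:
X = 3*√20321 (X = √(85² + 175664) = √(7225 + 175664) = √182889 = 3*√20321 ≈ 427.66)
1/X = 1/(3*√20321) = √20321/60963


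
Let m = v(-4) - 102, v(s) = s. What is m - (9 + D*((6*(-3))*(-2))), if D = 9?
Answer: -439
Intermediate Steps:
m = -106 (m = -4 - 102 = -106)
m - (9 + D*((6*(-3))*(-2))) = -106 - (9 + 9*((6*(-3))*(-2))) = -106 - (9 + 9*(-18*(-2))) = -106 - (9 + 9*36) = -106 - (9 + 324) = -106 - 1*333 = -106 - 333 = -439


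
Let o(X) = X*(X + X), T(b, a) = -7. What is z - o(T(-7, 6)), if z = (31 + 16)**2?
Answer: 2111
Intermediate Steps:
z = 2209 (z = 47**2 = 2209)
o(X) = 2*X**2 (o(X) = X*(2*X) = 2*X**2)
z - o(T(-7, 6)) = 2209 - 2*(-7)**2 = 2209 - 2*49 = 2209 - 1*98 = 2209 - 98 = 2111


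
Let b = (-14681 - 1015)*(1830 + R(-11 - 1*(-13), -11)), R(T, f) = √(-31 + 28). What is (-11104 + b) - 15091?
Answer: -28749875 - 15696*I*√3 ≈ -2.875e+7 - 27186.0*I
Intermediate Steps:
R(T, f) = I*√3 (R(T, f) = √(-3) = I*√3)
b = -28723680 - 15696*I*√3 (b = (-14681 - 1015)*(1830 + I*√3) = -15696*(1830 + I*√3) = -28723680 - 15696*I*√3 ≈ -2.8724e+7 - 27186.0*I)
(-11104 + b) - 15091 = (-11104 + (-28723680 - 15696*I*√3)) - 15091 = (-28734784 - 15696*I*√3) - 15091 = -28749875 - 15696*I*√3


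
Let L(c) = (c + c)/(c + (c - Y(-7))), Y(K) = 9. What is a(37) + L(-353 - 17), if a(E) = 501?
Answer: 375989/749 ≈ 501.99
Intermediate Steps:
L(c) = 2*c/(-9 + 2*c) (L(c) = (c + c)/(c + (c - 1*9)) = (2*c)/(c + (c - 9)) = (2*c)/(c + (-9 + c)) = (2*c)/(-9 + 2*c) = 2*c/(-9 + 2*c))
a(37) + L(-353 - 17) = 501 + 2*(-353 - 17)/(-9 + 2*(-353 - 17)) = 501 + 2*(-370)/(-9 + 2*(-370)) = 501 + 2*(-370)/(-9 - 740) = 501 + 2*(-370)/(-749) = 501 + 2*(-370)*(-1/749) = 501 + 740/749 = 375989/749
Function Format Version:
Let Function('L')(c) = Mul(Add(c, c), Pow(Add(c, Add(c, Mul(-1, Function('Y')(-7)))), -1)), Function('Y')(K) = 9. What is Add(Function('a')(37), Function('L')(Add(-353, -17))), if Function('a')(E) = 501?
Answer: Rational(375989, 749) ≈ 501.99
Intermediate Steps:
Function('L')(c) = Mul(2, c, Pow(Add(-9, Mul(2, c)), -1)) (Function('L')(c) = Mul(Add(c, c), Pow(Add(c, Add(c, Mul(-1, 9))), -1)) = Mul(Mul(2, c), Pow(Add(c, Add(c, -9)), -1)) = Mul(Mul(2, c), Pow(Add(c, Add(-9, c)), -1)) = Mul(Mul(2, c), Pow(Add(-9, Mul(2, c)), -1)) = Mul(2, c, Pow(Add(-9, Mul(2, c)), -1)))
Add(Function('a')(37), Function('L')(Add(-353, -17))) = Add(501, Mul(2, Add(-353, -17), Pow(Add(-9, Mul(2, Add(-353, -17))), -1))) = Add(501, Mul(2, -370, Pow(Add(-9, Mul(2, -370)), -1))) = Add(501, Mul(2, -370, Pow(Add(-9, -740), -1))) = Add(501, Mul(2, -370, Pow(-749, -1))) = Add(501, Mul(2, -370, Rational(-1, 749))) = Add(501, Rational(740, 749)) = Rational(375989, 749)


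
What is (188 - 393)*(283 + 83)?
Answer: -75030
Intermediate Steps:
(188 - 393)*(283 + 83) = -205*366 = -75030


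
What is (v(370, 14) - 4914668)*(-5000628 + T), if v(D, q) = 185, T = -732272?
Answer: 28174239590700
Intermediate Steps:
(v(370, 14) - 4914668)*(-5000628 + T) = (185 - 4914668)*(-5000628 - 732272) = -4914483*(-5732900) = 28174239590700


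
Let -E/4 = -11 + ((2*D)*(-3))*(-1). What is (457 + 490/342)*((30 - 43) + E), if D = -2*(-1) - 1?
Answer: 548744/171 ≈ 3209.0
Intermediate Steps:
D = 1 (D = 2 - 1 = 1)
E = 20 (E = -4*(-11 + ((2*1)*(-3))*(-1)) = -4*(-11 + (2*(-3))*(-1)) = -4*(-11 - 6*(-1)) = -4*(-11 + 6) = -4*(-5) = 20)
(457 + 490/342)*((30 - 43) + E) = (457 + 490/342)*((30 - 43) + 20) = (457 + 490*(1/342))*(-13 + 20) = (457 + 245/171)*7 = (78392/171)*7 = 548744/171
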